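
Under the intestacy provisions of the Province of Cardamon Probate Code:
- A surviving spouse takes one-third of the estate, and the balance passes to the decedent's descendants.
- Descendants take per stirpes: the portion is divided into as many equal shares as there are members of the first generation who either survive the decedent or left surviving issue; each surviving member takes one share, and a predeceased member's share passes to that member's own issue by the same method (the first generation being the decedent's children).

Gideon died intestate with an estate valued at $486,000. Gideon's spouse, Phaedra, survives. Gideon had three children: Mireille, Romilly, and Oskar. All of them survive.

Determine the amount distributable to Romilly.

Romilly receives $108,000.

Phaedra takes one-third of $486,000 = $162,000. The remaining $324,000 passes to the descendants.
The descendants' portion ($324,000) is divided into 3 shares of $108,000: Mireille, Romilly, and Oskar each take $108,000.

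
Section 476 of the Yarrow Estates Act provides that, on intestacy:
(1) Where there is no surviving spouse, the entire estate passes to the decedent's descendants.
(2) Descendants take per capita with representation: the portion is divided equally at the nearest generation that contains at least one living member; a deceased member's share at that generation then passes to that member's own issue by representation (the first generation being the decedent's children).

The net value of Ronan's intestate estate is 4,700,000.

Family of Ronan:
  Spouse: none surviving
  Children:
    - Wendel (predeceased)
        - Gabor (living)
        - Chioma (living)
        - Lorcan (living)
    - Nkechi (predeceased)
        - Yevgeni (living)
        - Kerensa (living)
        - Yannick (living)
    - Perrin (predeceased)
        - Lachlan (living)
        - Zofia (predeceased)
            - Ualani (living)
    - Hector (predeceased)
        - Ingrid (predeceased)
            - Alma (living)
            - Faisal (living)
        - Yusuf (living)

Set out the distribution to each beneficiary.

Gabor: 470,000; Chioma: 470,000; Lorcan: 470,000; Yevgeni: 470,000; Kerensa: 470,000; Yannick: 470,000; Lachlan: 470,000; Ualani: 470,000; Alma: 235,000; Faisal: 235,000; Yusuf: 470,000

The entire 4,700,000 passes to the descendants.
No child survives, so the initial division is made at the grandchildren's generation.
That amount (4,700,000) is divided into 10 shares of 470,000: Gabor, Chioma, Lorcan, Yevgeni, Kerensa, Yannick, Lachlan, and Yusuf each take 470,000; Zofia's 470,000 share passes to Zofia's issue; Ingrid's 470,000 share passes to Ingrid's issue.
Zofia's share (470,000) passes entirely to Ualani.
Ingrid's share (470,000) is divided into 2 shares of 235,000: Alma and Faisal each take 235,000.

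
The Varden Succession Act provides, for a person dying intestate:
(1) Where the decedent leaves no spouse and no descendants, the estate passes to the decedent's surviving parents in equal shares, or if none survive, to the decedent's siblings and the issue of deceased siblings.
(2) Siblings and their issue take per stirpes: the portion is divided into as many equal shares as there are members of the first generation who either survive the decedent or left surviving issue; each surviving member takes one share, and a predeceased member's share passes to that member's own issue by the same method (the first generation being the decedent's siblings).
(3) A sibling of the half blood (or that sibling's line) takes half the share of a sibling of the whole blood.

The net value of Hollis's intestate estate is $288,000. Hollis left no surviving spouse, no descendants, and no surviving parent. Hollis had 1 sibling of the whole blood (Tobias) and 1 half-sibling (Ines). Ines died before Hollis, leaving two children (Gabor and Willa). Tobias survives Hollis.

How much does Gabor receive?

The entire $288,000 passes to the siblings and their issue.
Counting each half-blood sibling's line as half a unit, there are 3/2 units in $288,000, so one unit is $192,000. Whole-blood lines (Tobias) take $192,000 each; half-blood lines (Ines) take $96,000 each.
Ines's share ($96,000) is divided into 2 shares of $48,000: Gabor and Willa each take $48,000.

Gabor receives $48,000.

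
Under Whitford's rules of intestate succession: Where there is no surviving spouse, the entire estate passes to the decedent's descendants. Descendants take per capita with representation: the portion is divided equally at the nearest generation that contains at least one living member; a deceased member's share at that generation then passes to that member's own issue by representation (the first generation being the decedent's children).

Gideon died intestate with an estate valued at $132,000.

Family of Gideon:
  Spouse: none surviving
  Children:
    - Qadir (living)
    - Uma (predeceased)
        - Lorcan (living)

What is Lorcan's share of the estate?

The entire $132,000 passes to the descendants.
That amount ($132,000) is divided into 2 shares of $66,000: Qadir takes $66,000; Uma's $66,000 share passes to Uma's issue.
Uma's share ($66,000) passes entirely to Lorcan.

Lorcan receives $66,000.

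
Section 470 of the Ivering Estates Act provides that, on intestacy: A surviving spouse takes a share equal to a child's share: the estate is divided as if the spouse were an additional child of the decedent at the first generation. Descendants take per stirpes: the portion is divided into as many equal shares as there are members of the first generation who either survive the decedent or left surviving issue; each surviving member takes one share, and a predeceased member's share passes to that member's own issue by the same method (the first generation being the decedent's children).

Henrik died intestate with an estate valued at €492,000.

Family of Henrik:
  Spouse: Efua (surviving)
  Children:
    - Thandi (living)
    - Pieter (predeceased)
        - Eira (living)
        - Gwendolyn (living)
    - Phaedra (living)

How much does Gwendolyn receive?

The spouse counts as an additional share at the children's level, so there are 4 primary shares of €123,000. Efua takes one such share (€123,000).
The children's combined portion (€369,000) is divided into 3 shares of €123,000: Thandi and Phaedra each take €123,000; Pieter's €123,000 share passes to Pieter's issue.
Pieter's share (€123,000) is divided into 2 shares of €61,500: Eira and Gwendolyn each take €61,500.

Gwendolyn receives €61,500.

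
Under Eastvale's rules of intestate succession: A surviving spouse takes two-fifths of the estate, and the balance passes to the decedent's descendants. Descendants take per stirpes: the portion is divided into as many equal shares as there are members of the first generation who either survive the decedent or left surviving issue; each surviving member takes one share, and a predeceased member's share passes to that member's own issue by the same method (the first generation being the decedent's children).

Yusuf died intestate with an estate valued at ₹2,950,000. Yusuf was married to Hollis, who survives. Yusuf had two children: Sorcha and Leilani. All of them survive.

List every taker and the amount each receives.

Hollis: ₹1,180,000; Sorcha: ₹885,000; Leilani: ₹885,000

Hollis takes two-fifths of ₹2,950,000 = ₹1,180,000. The remaining ₹1,770,000 passes to the descendants.
The descendants' portion (₹1,770,000) is divided into 2 shares of ₹885,000: Sorcha and Leilani each take ₹885,000.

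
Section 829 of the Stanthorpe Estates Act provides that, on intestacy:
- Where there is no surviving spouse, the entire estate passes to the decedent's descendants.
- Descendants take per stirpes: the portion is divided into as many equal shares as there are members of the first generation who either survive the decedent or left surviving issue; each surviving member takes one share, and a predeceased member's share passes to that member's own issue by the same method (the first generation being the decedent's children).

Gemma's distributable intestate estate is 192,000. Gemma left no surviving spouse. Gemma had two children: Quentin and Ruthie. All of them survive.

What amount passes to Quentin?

Quentin receives 96,000.

The entire 192,000 passes to the descendants.
That amount (192,000) is divided into 2 shares of 96,000: Quentin and Ruthie each take 96,000.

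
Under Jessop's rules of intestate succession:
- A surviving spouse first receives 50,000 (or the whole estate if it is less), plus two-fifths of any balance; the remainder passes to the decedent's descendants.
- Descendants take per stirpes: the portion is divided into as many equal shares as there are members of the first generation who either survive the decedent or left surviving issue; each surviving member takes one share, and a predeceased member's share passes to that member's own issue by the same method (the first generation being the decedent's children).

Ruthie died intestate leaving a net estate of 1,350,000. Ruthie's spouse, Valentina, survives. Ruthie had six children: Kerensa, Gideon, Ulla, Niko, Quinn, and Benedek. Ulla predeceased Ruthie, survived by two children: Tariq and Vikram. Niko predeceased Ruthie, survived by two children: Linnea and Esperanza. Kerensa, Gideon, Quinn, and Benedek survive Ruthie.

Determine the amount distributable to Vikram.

Vikram receives 65,000.

Valentina first takes 50,000, leaving a balance of 1,300,000. Valentina then takes two-fifths of the balance (520,000), for a total of 570,000. The remaining 780,000 passes to the descendants.
The descendants' portion (780,000) is divided into 6 shares of 130,000: Kerensa, Gideon, Quinn, and Benedek each take 130,000; Ulla's 130,000 share passes to Ulla's issue; Niko's 130,000 share passes to Niko's issue.
Ulla's share (130,000) is divided into 2 shares of 65,000: Tariq and Vikram each take 65,000.
Niko's share (130,000) is divided into 2 shares of 65,000: Linnea and Esperanza each take 65,000.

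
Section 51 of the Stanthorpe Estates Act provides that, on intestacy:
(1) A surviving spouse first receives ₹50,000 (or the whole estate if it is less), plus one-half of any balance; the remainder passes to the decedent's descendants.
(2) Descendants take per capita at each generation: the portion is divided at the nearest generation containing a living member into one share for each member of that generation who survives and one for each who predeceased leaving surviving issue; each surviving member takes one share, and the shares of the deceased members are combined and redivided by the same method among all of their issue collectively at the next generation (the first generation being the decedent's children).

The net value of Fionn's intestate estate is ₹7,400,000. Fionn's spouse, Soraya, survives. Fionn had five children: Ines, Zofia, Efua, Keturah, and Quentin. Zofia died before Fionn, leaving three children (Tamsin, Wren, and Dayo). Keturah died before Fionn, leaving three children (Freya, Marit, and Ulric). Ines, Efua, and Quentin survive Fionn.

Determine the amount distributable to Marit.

Soraya first takes ₹50,000, leaving a balance of ₹7,350,000. Soraya then takes one-half of the balance (₹3,675,000), for a total of ₹3,725,000. The remaining ₹3,675,000 passes to the descendants.
The descendants' portion (₹3,675,000) is divided at the children's generation into 5 shares of ₹735,000. Ines, Efua, and Quentin each take ₹735,000. The 2 shares of the deceased (Zofia and Keturah) are combined into a pool of ₹1,470,000.
That pool (₹1,470,000) is divided at the grandchildren's generation equally among Tamsin, Wren, Dayo, Freya, Marit, and Ulric: ₹245,000 each.

Marit receives ₹245,000.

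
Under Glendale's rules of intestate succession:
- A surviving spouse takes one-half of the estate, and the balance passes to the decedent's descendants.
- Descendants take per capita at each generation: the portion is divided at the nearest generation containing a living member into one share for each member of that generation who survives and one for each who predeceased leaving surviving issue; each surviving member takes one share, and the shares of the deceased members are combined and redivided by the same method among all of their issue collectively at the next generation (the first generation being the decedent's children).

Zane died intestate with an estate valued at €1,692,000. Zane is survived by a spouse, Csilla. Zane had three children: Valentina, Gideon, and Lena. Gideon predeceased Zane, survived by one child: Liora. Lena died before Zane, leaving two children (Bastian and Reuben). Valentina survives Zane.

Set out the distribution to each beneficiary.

Csilla: €846,000; Valentina: €282,000; Liora: €188,000; Bastian: €188,000; Reuben: €188,000

Csilla takes one-half of €1,692,000 = €846,000. The remaining €846,000 passes to the descendants.
The descendants' portion (€846,000) is divided at the children's generation into 3 shares of €282,000. Valentina takes €282,000. The 2 shares of the deceased (Gideon and Lena) are combined into a pool of €564,000.
That pool (€564,000) is divided at the grandchildren's generation equally among Liora, Bastian, and Reuben: €188,000 each.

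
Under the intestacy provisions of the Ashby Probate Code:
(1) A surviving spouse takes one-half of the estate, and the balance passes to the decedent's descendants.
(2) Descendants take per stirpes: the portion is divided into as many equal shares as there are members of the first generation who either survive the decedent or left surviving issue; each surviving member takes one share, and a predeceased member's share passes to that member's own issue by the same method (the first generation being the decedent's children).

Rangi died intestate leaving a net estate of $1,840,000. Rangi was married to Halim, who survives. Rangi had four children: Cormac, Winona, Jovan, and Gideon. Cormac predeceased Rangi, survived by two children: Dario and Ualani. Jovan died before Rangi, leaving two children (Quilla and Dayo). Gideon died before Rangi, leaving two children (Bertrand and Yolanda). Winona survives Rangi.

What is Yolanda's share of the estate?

Halim takes one-half of $1,840,000 = $920,000. The remaining $920,000 passes to the descendants.
The descendants' portion ($920,000) is divided into 4 shares of $230,000: Winona takes $230,000; Cormac's $230,000 share passes to Cormac's issue; Jovan's $230,000 share passes to Jovan's issue; Gideon's $230,000 share passes to Gideon's issue.
Cormac's share ($230,000) is divided into 2 shares of $115,000: Dario and Ualani each take $115,000.
Jovan's share ($230,000) is divided into 2 shares of $115,000: Quilla and Dayo each take $115,000.
Gideon's share ($230,000) is divided into 2 shares of $115,000: Bertrand and Yolanda each take $115,000.

Yolanda receives $115,000.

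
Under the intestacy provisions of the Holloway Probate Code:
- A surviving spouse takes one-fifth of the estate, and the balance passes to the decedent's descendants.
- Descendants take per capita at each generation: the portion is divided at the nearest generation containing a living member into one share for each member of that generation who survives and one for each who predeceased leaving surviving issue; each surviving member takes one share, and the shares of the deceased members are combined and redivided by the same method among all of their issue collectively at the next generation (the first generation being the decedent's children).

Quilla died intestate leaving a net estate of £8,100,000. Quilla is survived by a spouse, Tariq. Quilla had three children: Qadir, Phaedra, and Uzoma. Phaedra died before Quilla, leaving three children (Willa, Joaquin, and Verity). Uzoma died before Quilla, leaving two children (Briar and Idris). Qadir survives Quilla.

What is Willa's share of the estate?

Tariq takes one-fifth of £8,100,000 = £1,620,000. The remaining £6,480,000 passes to the descendants.
The descendants' portion (£6,480,000) is divided at the children's generation into 3 shares of £2,160,000. Qadir takes £2,160,000. The 2 shares of the deceased (Phaedra and Uzoma) are combined into a pool of £4,320,000.
That pool (£4,320,000) is divided at the grandchildren's generation equally among Willa, Joaquin, Verity, Briar, and Idris: £864,000 each.

Willa receives £864,000.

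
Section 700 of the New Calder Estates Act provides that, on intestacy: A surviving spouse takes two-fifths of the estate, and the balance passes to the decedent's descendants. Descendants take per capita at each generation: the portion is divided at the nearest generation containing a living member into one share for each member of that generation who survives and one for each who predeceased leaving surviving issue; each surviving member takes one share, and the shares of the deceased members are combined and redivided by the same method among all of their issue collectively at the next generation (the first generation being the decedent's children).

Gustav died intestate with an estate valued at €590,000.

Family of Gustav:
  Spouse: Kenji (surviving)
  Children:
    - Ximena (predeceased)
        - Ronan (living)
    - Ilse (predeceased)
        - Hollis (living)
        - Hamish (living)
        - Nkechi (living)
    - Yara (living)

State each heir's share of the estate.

Kenji: €236,000; Ronan: €59,000; Hollis: €59,000; Hamish: €59,000; Nkechi: €59,000; Yara: €118,000

Kenji takes two-fifths of €590,000 = €236,000. The remaining €354,000 passes to the descendants.
The descendants' portion (€354,000) is divided at the children's generation into 3 shares of €118,000. Yara takes €118,000. The 2 shares of the deceased (Ximena and Ilse) are combined into a pool of €236,000.
That pool (€236,000) is divided at the grandchildren's generation equally among Ronan, Hollis, Hamish, and Nkechi: €59,000 each.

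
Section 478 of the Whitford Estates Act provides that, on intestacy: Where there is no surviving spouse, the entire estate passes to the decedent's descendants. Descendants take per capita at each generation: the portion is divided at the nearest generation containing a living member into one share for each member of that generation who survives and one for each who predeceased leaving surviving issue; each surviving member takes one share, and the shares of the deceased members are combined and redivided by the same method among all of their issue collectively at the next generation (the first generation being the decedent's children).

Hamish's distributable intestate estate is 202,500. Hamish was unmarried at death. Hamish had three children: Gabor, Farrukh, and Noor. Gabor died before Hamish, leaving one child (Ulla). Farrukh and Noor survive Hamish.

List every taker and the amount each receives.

Ulla: 67,500; Farrukh: 67,500; Noor: 67,500

The entire 202,500 passes to the descendants.
That amount (202,500) is divided at the children's generation into 3 shares of 67,500. Farrukh and Noor each take 67,500. The remaining share for the deceased Gabor (67,500) is carried to the next generation.
That pool (67,500) passes entirely to Ulla, the sole taker at the grandchildren's generation.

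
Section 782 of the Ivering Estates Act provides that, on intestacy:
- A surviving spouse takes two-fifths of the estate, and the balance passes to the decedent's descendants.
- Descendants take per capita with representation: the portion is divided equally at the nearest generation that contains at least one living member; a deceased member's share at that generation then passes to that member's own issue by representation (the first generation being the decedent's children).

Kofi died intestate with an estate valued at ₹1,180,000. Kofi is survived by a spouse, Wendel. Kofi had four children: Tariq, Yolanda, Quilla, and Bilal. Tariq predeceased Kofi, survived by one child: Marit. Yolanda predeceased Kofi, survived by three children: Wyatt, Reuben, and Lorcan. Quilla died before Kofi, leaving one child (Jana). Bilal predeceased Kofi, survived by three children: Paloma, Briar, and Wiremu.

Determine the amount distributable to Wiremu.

Wiremu receives ₹88,500.

Wendel takes two-fifths of ₹1,180,000 = ₹472,000. The remaining ₹708,000 passes to the descendants.
No child survives, so the initial division is made at the grandchildren's generation.
The descendants' portion (₹708,000) is divided into 8 shares of ₹88,500: Marit, Wyatt, Reuben, Lorcan, Jana, Paloma, Briar, and Wiremu each take ₹88,500.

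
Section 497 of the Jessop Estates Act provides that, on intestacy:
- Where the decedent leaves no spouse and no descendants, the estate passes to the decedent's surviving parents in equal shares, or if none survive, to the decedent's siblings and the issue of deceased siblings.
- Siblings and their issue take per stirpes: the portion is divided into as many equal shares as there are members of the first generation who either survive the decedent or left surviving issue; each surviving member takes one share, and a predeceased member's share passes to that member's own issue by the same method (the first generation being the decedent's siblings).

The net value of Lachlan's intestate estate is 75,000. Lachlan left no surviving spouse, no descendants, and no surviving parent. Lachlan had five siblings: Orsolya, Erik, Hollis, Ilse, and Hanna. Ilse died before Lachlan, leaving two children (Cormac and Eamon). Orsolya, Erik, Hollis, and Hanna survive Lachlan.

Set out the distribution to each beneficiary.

Orsolya: 15,000; Erik: 15,000; Hollis: 15,000; Cormac: 7,500; Eamon: 7,500; Hanna: 15,000

The entire 75,000 passes to the siblings and their issue.
That amount (75,000) is divided into 5 shares of 15,000: Orsolya, Erik, Hollis, and Hanna each take 15,000; Ilse's 15,000 share passes to Ilse's issue.
Ilse's share (15,000) is divided into 2 shares of 7,500: Cormac and Eamon each take 7,500.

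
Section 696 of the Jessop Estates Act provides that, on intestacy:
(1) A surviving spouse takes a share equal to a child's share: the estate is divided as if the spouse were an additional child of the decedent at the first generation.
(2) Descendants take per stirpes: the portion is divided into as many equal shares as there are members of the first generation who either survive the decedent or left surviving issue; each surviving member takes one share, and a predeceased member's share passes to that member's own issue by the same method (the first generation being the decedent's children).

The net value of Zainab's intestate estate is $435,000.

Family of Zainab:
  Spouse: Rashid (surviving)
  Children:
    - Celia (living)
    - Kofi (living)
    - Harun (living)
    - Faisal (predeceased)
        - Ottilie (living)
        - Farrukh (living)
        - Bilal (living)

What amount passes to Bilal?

Bilal receives $29,000.

The spouse counts as an additional share at the children's level, so there are 5 primary shares of $87,000. Rashid takes one such share ($87,000).
The children's combined portion ($348,000) is divided into 4 shares of $87,000: Celia, Kofi, and Harun each take $87,000; Faisal's $87,000 share passes to Faisal's issue.
Faisal's share ($87,000) is divided into 3 shares of $29,000: Ottilie, Farrukh, and Bilal each take $29,000.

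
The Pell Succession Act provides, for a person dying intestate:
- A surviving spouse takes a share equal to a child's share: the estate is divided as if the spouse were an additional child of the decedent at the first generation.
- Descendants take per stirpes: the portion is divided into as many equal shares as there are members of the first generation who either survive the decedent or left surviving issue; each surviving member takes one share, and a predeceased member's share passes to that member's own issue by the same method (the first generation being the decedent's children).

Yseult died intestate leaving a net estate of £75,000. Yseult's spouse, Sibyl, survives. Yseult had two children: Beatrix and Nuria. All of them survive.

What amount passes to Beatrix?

The spouse counts as an additional share at the children's level, so there are 3 primary shares of £25,000. Sibyl takes one such share (£25,000).
The children's combined portion (£50,000) is divided into 2 shares of £25,000: Beatrix and Nuria each take £25,000.

Beatrix receives £25,000.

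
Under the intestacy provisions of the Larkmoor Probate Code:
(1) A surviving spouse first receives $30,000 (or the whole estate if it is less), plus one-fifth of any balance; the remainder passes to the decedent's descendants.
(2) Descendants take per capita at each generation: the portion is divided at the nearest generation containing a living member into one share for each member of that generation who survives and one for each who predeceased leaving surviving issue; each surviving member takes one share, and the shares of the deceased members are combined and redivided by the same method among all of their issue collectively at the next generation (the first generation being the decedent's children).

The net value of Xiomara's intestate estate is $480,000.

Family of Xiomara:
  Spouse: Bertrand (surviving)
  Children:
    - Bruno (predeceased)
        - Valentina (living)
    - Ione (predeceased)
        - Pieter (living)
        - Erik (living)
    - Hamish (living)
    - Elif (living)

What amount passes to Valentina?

Bertrand first takes $30,000, leaving a balance of $450,000. Bertrand then takes one-fifth of the balance ($90,000), for a total of $120,000. The remaining $360,000 passes to the descendants.
The descendants' portion ($360,000) is divided at the children's generation into 4 shares of $90,000. Hamish and Elif each take $90,000. The 2 shares of the deceased (Bruno and Ione) are combined into a pool of $180,000.
That pool ($180,000) is divided at the grandchildren's generation equally among Valentina, Pieter, and Erik: $60,000 each.

Valentina receives $60,000.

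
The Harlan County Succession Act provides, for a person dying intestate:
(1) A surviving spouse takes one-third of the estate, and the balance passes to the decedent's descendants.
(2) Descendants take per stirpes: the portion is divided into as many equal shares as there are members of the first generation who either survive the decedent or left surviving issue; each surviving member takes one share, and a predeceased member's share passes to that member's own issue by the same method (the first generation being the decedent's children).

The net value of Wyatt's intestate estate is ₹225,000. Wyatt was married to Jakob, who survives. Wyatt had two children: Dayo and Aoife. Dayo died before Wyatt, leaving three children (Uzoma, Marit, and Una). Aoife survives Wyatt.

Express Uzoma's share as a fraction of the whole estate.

Uzoma receives 1/9 of the estate.

Jakob takes one-third of ₹225,000 = ₹75,000. The remaining ₹150,000 passes to the descendants.
The descendants' portion (₹150,000) is divided into 2 shares of ₹75,000: Aoife takes ₹75,000; Dayo's ₹75,000 share passes to Dayo's issue.
Dayo's share (₹75,000) is divided into 3 shares of ₹25,000: Uzoma, Marit, and Una each take ₹25,000.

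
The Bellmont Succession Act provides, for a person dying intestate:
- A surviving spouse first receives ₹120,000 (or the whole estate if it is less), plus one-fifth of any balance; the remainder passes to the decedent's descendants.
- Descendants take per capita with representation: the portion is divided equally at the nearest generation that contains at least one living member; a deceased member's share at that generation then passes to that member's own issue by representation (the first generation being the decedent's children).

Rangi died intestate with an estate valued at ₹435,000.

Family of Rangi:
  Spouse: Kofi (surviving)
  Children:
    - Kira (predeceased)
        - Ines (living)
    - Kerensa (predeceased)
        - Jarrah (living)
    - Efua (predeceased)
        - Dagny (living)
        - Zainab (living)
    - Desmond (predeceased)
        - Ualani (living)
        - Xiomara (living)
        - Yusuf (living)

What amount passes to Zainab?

Kofi first takes ₹120,000, leaving a balance of ₹315,000. Kofi then takes one-fifth of the balance (₹63,000), for a total of ₹183,000. The remaining ₹252,000 passes to the descendants.
No child survives, so the initial division is made at the grandchildren's generation.
The descendants' portion (₹252,000) is divided into 7 shares of ₹36,000: Ines, Jarrah, Dagny, Zainab, Ualani, Xiomara, and Yusuf each take ₹36,000.

Zainab receives ₹36,000.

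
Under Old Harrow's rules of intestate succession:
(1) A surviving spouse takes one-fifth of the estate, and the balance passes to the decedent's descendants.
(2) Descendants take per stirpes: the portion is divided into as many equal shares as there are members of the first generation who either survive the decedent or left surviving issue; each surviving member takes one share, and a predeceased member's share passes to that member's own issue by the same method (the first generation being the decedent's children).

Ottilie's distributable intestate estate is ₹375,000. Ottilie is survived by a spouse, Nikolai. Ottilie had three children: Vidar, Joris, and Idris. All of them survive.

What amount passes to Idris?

Idris receives ₹100,000.

Nikolai takes one-fifth of ₹375,000 = ₹75,000. The remaining ₹300,000 passes to the descendants.
The descendants' portion (₹300,000) is divided into 3 shares of ₹100,000: Vidar, Joris, and Idris each take ₹100,000.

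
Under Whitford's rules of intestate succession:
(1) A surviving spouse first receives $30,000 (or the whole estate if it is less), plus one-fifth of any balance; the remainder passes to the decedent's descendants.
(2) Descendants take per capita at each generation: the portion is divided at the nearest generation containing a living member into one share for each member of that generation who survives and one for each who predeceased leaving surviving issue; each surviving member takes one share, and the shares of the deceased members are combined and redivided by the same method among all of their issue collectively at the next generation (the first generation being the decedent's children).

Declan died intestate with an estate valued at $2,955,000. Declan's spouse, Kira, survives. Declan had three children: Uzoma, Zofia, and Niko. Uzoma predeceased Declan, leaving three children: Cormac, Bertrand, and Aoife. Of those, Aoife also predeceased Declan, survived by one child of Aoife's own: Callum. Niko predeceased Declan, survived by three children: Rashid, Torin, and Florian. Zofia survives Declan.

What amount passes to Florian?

Kira first takes $30,000, leaving a balance of $2,925,000. Kira then takes one-fifth of the balance ($585,000), for a total of $615,000. The remaining $2,340,000 passes to the descendants.
The descendants' portion ($2,340,000) is divided at the children's generation into 3 shares of $780,000. Zofia takes $780,000. The 2 shares of the deceased (Uzoma and Niko) are combined into a pool of $1,560,000.
That pool ($1,560,000) is divided at the grandchildren's generation into 6 shares of $260,000. Cormac, Bertrand, Rashid, Torin, and Florian each take $260,000. The remaining share for the deceased Aoife ($260,000) is carried to the next generation.
That pool ($260,000) passes entirely to Callum, the sole taker at the great-grandchildren's generation.

Florian receives $260,000.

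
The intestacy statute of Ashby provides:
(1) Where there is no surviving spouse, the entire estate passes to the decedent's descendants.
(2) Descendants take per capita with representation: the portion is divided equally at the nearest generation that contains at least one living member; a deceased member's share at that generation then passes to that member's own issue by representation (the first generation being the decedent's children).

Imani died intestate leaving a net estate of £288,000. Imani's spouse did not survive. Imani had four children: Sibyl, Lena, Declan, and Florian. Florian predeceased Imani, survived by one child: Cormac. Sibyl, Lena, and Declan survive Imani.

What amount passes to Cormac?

The entire £288,000 passes to the descendants.
That amount (£288,000) is divided into 4 shares of £72,000: Sibyl, Lena, and Declan each take £72,000; Florian's £72,000 share passes to Florian's issue.
Florian's share (£72,000) passes entirely to Cormac.

Cormac receives £72,000.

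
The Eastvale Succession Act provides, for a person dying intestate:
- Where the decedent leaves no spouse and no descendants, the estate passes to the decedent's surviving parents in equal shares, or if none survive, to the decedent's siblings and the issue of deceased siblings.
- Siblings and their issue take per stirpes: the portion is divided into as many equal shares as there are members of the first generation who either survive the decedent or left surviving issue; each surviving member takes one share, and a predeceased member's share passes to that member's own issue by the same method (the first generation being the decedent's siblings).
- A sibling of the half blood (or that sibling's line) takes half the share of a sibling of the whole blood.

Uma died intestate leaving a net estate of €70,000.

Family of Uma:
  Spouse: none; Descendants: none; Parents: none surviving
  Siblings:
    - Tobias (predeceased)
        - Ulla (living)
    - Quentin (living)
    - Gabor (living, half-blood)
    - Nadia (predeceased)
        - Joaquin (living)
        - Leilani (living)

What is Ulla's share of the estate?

The entire €70,000 passes to the siblings and their issue.
Counting each half-blood sibling's line as half a unit, there are 7/2 units in €70,000, so one unit is €20,000. Whole-blood lines (Tobias, Quentin, and Nadia) take €20,000 each; half-blood lines (Gabor) take €10,000 each.
Tobias's share (€20,000) passes entirely to Ulla.
Nadia's share (€20,000) is divided into 2 shares of €10,000: Joaquin and Leilani each take €10,000.

Ulla receives €20,000.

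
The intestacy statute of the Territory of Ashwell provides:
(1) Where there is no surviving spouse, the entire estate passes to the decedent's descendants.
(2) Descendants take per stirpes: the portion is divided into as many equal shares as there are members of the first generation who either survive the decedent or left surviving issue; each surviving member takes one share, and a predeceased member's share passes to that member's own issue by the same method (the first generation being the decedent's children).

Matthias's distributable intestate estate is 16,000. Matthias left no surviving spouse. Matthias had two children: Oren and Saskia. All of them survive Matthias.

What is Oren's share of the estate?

The entire 16,000 passes to the descendants.
That amount (16,000) is divided into 2 shares of 8,000: Oren and Saskia each take 8,000.

Oren receives 8,000.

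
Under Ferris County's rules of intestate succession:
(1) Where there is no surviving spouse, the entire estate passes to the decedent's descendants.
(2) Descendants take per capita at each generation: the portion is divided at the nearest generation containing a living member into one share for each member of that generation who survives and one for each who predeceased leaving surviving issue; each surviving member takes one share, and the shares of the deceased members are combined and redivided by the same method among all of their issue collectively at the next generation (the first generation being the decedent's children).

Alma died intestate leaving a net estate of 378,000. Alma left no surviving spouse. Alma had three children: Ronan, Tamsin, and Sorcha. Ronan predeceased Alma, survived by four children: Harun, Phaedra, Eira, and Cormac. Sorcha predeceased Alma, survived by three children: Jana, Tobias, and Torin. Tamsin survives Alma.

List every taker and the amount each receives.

The entire 378,000 passes to the descendants.
That amount (378,000) is divided at the children's generation into 3 shares of 126,000. Tamsin takes 126,000. The 2 shares of the deceased (Ronan and Sorcha) are combined into a pool of 252,000.
That pool (252,000) is divided at the grandchildren's generation equally among Harun, Phaedra, Eira, Cormac, Jana, Tobias, and Torin: 36,000 each.

Harun: 36,000; Phaedra: 36,000; Eira: 36,000; Cormac: 36,000; Tamsin: 126,000; Jana: 36,000; Tobias: 36,000; Torin: 36,000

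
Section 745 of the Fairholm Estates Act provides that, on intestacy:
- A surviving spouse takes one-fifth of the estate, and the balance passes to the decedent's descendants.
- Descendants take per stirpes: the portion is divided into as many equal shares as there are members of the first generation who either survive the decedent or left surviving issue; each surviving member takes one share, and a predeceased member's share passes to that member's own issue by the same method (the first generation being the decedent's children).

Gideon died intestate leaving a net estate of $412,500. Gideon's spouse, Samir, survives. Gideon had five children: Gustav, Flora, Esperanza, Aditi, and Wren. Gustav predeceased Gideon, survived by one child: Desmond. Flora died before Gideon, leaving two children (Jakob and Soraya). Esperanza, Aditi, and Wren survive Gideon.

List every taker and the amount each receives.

Samir: $82,500; Desmond: $66,000; Jakob: $33,000; Soraya: $33,000; Esperanza: $66,000; Aditi: $66,000; Wren: $66,000

Samir takes one-fifth of $412,500 = $82,500. The remaining $330,000 passes to the descendants.
The descendants' portion ($330,000) is divided into 5 shares of $66,000: Esperanza, Aditi, and Wren each take $66,000; Gustav's $66,000 share passes to Gustav's issue; Flora's $66,000 share passes to Flora's issue.
Gustav's share ($66,000) passes entirely to Desmond.
Flora's share ($66,000) is divided into 2 shares of $33,000: Jakob and Soraya each take $33,000.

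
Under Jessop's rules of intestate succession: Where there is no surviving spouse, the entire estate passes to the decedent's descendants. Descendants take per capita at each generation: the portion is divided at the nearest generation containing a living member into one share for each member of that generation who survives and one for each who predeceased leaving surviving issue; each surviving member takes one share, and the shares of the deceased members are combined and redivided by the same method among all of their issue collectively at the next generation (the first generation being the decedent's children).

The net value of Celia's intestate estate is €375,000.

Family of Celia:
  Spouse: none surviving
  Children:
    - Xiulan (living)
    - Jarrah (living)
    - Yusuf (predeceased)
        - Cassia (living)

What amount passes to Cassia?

Cassia receives €125,000.

The entire €375,000 passes to the descendants.
That amount (€375,000) is divided at the children's generation into 3 shares of €125,000. Xiulan and Jarrah each take €125,000. The remaining share for the deceased Yusuf (€125,000) is carried to the next generation.
That pool (€125,000) passes entirely to Cassia, the sole taker at the grandchildren's generation.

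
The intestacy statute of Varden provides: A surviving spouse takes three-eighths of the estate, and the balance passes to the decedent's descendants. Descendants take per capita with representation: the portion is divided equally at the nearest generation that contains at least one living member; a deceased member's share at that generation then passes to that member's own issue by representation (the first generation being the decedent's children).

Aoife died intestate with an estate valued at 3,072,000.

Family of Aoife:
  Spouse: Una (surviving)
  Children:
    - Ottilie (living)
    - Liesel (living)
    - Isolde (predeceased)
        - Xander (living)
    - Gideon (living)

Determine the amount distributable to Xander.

Xander receives 480,000.

Una takes three-eighths of 3,072,000 = 1,152,000. The remaining 1,920,000 passes to the descendants.
The descendants' portion (1,920,000) is divided into 4 shares of 480,000: Ottilie, Liesel, and Gideon each take 480,000; Isolde's 480,000 share passes to Isolde's issue.
Isolde's share (480,000) passes entirely to Xander.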